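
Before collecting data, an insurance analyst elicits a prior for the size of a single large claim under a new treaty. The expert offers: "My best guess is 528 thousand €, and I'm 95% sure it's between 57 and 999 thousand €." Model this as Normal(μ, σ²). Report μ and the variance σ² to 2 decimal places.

μ = 528.00, σ² = 57749.15

A symmetric 95% interval runs μ ± z·σ with z = 1.96.
Half-width = 471, so σ = 471/1.96 = 240.311 and σ² = 57749.15.
μ is the stated best guess, 528.00.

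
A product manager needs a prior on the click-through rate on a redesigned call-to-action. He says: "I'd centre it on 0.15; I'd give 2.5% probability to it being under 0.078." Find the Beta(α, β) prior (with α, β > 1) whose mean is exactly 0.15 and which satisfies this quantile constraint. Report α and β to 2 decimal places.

α ≈ 10.84, β ≈ 61.44

With mean 0.15 fixed, write α = 0.15s, β = 0.85s where s = α+β.
Need P(θ < 0.078) = 0.025 under Beta(0.15s, 0.85s). Normal approximation: (q−m)/√(m(1−m)/s) ≈ z_{0.025} = -1.96, so s ≈ 0.15·0.85·(-1.96)²/(0.078−0.15)² = 94.5.
At s = 94.5: P(θ<0.078) ≈ 0.012. Adjusting to match 0.025 gives s ≈ 72.28.
So α = 0.15·72.28 ≈ 10.84, β = 0.85·72.28 ≈ 61.44.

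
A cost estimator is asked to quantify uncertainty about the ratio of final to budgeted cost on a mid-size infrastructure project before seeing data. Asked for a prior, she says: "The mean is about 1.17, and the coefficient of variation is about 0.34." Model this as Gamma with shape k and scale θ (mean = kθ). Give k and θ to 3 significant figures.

For Gamma(k, scale θ): mean = kθ, variance = kθ², so CV = 1/√k.
CV = 0.34, hence k = 1/CV² = 8.65.
Then θ = mean/k = 1.17/8.65 = 0.135.

k ≈ 8.65, θ ≈ 0.135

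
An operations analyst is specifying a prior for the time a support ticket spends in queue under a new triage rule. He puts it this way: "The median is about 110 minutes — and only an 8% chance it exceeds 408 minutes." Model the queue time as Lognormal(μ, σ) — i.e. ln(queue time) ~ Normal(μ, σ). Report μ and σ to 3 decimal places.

μ ≈ 4.700, σ ≈ 0.933

If T ~ Lognormal(μ,σ) then ln T ~ Normal(μ,σ), so the p-quantile of ln T is μ + z_p·σ.
ln(110) = 4.7 and ln(408) = 6.011; z_{0.5} = 0, z_{0.92} = 1.405.
σ = (6.011 − 4.7)/(1.405 − (0)) = 0.933.
μ = 4.7 − (0)·0.933 = 4.700.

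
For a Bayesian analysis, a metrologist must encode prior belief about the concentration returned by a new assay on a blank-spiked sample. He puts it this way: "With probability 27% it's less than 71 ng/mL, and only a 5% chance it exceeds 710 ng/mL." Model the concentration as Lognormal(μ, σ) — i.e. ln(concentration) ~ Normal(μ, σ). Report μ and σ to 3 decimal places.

μ ≈ 4.888, σ ≈ 1.020

If T ~ Lognormal(μ,σ) then ln T ~ Normal(μ,σ), so the p-quantile of ln T is μ + z_p·σ.
ln(71) = 4.263 and ln(710) = 6.565; z_{0.27} = -0.6128, z_{0.95} = 1.645.
σ = (6.565 − 4.263)/(1.645 − (-0.6128)) = 1.020.
μ = 4.263 − (-0.6128)·1.020 = 4.888.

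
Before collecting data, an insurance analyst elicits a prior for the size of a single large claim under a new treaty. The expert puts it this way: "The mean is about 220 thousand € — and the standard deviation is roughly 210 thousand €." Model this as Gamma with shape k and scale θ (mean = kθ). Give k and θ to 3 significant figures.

k ≈ 1.1, θ ≈ 200

For Gamma(k, scale θ): mean = kθ, variance = kθ², so CV = 1/√k.
CV = SD/mean = 210/220 = 0.9545, hence k = 1/CV² = 1.1.
Then θ = mean/k = 220/1.1 = 200.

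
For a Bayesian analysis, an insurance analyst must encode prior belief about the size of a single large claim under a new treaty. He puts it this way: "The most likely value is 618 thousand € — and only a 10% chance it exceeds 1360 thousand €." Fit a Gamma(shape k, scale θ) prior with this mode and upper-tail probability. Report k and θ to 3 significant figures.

k ≈ 4.09, θ ≈ 200

Gamma(k,θ) with k>1 has mode (k−1)θ, so θ = 618/(k−1).
Need P(X < 1360) = 0.9 with θ tied to k this way. Start at k = 2, θ = 618: P(X<1360) ≈ 0.646.
Too low — raise k to concentrate. Iterating converges to k ≈ 4.09.
Then θ = 618/(4.09−1) ≈ 200.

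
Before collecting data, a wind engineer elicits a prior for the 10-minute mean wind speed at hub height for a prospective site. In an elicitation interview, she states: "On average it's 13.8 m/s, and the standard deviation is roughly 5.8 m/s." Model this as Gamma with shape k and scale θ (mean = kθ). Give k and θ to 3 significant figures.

For Gamma(k, scale θ): mean = kθ, variance = kθ², so CV = 1/√k.
CV = SD/mean = 5.8/13.8 = 0.4203, hence k = 1/CV² = 5.66.
Then θ = mean/k = 13.8/5.66 = 2.44.

k ≈ 5.66, θ ≈ 2.44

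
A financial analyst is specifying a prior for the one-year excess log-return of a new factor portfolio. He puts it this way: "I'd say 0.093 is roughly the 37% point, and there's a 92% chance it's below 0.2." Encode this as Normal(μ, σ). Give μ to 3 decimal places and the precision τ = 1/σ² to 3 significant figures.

μ = 0.113, τ = 264

The p-quantile of Normal(μ,σ) is μ + z_p·σ, with z_{0.37} = -0.3319 and z_{0.92} = 1.405.
Eliminate σ: μ = (z₂·x₁ − z₁·x₂)/(z₂ − z₁) = (1.405·0.093 − (-0.3319)·0.2)/1.737 = 0.113.
Then σ = (x₂ − x₁)/(z₂ − z₁) = (0.2 − 0.093)/1.737 = 0.062.
Precision τ = 1/σ² = 1/0.0616² = 264.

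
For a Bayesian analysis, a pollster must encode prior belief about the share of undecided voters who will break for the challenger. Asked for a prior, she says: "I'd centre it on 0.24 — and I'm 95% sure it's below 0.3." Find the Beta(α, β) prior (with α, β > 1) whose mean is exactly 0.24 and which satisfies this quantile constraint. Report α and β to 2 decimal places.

With mean 0.24 fixed, write α = 0.24s, β = 0.76s where s = α+β.
Need P(θ < 0.3) = 0.95 under Beta(0.24s, 0.76s). Normal approximation: (q−m)/√(m(1−m)/s) ≈ z_{0.95} = 1.64, so s ≈ 0.24·0.76·(1.64)²/(0.3−0.24)² = 137.1.
At s = 137.1: P(θ<0.3) ≈ 0.945. Adjusting to match 0.95 gives s ≈ 145.67.
So α = 0.24·145.67 ≈ 34.96, β = 0.76·145.67 ≈ 110.71.

α ≈ 34.96, β ≈ 110.71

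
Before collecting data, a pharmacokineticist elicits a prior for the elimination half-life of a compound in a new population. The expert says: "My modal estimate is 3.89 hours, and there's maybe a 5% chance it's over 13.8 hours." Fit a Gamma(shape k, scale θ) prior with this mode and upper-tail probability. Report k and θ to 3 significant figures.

Gamma(k,θ) with k>1 has mode (k−1)θ, so θ = 3.89/(k−1).
Need P(X < 13.8) = 0.95 with θ tied to k this way. Start at k = 2, θ = 3.89: P(X<13.8) ≈ 0.869.
Too low — raise k to concentrate. Iterating converges to k ≈ 2.61.
Then θ = 3.89/(2.61−1) ≈ 2.42.

k ≈ 2.61, θ ≈ 2.42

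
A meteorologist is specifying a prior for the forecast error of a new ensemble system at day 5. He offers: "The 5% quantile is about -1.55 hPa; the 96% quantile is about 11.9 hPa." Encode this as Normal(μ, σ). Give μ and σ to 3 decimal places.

μ = 4.965, σ = 3.961

For Normal(μ,σ), the p-quantile is μ + z_p·σ. Here z_{0.05} = -1.645, z_{0.96} = 1.751.
So -1.55 = μ − 1.645σ and 11.9 = μ + 1.751σ.
Subtracting: σ = (11.9 − -1.55)/(1.751 − (-1.645)) = 3.961.
Then μ = -1.55 − (-1.645)·3.961 = 4.965.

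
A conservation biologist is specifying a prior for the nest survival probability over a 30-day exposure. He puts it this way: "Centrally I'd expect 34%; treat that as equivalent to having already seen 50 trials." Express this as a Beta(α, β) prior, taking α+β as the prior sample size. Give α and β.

Under the effective-sample-size interpretation, Beta(α, β) has prior mean α/(α+β) and prior sample size α+β.
So α+β = 50 and α/(α+β) = 0.34, giving α = 0.34·50 = 17 and β = 50 − 17 = 33.

α = 17, β = 33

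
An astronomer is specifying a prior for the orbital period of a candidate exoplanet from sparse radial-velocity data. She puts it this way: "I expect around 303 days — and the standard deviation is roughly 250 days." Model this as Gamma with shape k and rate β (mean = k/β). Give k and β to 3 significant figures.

For Gamma(k, rate β): mean = k/β, variance = k/β², so CV = 1/√k.
CV = SD/mean = 250/303 = 0.8251, hence k = 1/CV² = 1.47.
Then β = k/mean = 1.47/303 = 0.00485.

k ≈ 1.47, β ≈ 0.00485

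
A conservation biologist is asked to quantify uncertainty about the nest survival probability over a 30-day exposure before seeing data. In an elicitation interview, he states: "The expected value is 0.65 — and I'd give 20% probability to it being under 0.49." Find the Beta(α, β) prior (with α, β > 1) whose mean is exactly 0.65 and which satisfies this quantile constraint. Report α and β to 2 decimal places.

With mean 0.65 fixed, write α = 0.65s, β = 0.35s where s = α+β.
Need P(θ < 0.49) = 0.2 under Beta(0.65s, 0.35s). Normal approximation: (q−m)/√(m(1−m)/s) ≈ z_{0.2} = -0.842, so s ≈ 0.65·0.35·(-0.842)²/(0.49−0.65)² = 6.3.
At s = 6.3: P(θ<0.49) ≈ 0.195. Adjusting to match 0.2 gives s ≈ 5.98.
So α = 0.65·5.98 ≈ 3.89, β = 0.35·5.98 ≈ 2.09.

α ≈ 3.89, β ≈ 2.09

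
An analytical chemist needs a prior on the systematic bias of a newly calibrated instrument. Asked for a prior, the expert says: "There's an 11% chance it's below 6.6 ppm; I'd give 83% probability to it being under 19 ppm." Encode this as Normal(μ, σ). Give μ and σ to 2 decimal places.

The p-quantile of Normal(μ,σ) is μ + z_p·σ, with z_{0.11} = -1.227 and z_{0.83} = 0.9542.
Eliminate σ: μ = (z₂·x₁ − z₁·x₂)/(z₂ − z₁) = (0.9542·6.6 − (-1.227)·19)/2.181 = 13.57.
Then σ = (x₂ − x₁)/(z₂ − z₁) = (19 − 6.6)/2.181 = 5.69.

μ = 13.57, σ = 5.69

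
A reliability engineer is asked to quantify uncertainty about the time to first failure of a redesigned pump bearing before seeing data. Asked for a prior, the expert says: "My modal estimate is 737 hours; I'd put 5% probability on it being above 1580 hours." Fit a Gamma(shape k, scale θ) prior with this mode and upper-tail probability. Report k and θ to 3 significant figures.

Gamma(k,θ) with k>1 has mode (k−1)θ, so θ = 737/(k−1).
Need P(X < 1580) = 0.95 with θ tied to k this way. Start at k = 2, θ = 737: P(X<1580) ≈ 0.632.
Too low — raise k to concentrate. Iterating converges to k ≈ 5.74.
Then θ = 737/(5.74−1) ≈ 155.

k ≈ 5.74, θ ≈ 155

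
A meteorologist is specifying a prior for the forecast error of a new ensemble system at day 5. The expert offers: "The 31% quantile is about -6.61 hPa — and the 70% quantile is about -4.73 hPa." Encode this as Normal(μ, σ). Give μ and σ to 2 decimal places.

The p-quantile of Normal(μ,σ) is μ + z_p·σ, with z_{0.31} = -0.4959 and z_{0.7} = 0.5244.
Eliminate σ: μ = (z₂·x₁ − z₁·x₂)/(z₂ − z₁) = (0.5244·-6.61 − (-0.4959)·-4.73)/1.02 = -5.70.
Then σ = (x₂ − x₁)/(z₂ − z₁) = (-4.73 − -6.61)/1.02 = 1.84.

μ = -5.70, σ = 1.84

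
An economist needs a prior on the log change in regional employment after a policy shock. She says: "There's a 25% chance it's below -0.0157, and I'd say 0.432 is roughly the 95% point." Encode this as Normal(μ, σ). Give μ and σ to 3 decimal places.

μ = 0.114, σ = 0.193

For Normal(μ,σ), the p-quantile is μ + z_p·σ. Here z_{0.25} = -0.6745, z_{0.95} = 1.645.
So -0.0157 = μ − 0.6745σ and 0.432 = μ + 1.645σ.
Subtracting: σ = (0.432 − -0.0157)/(1.645 − (-0.6745)) = 0.193.
Then μ = -0.0157 − (-0.6745)·0.193 = 0.114.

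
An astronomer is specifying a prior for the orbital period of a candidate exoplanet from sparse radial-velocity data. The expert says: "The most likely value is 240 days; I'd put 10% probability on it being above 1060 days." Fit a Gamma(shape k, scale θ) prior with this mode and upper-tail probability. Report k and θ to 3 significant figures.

Gamma(k,θ) with k>1 has mode (k−1)θ, so θ = 240/(k−1).
Need P(X < 1060) = 0.9 with θ tied to k this way. Start at k = 2, θ = 240: P(X<1060) ≈ 0.935.
Too high — lower k to spread out. Iterating converges to k ≈ 1.82.
Then θ = 240/(1.82−1) ≈ 293.

k ≈ 1.82, θ ≈ 293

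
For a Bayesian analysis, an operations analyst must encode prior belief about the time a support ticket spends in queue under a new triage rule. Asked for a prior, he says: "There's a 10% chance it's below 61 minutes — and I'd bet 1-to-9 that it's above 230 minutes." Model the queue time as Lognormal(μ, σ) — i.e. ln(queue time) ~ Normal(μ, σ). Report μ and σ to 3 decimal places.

If T ~ Lognormal(μ,σ) then ln T ~ Normal(μ,σ), so the p-quantile of ln T is μ + z_p·σ.
ln(61) = 4.111 and ln(230) = 5.438; z_{0.1} = -1.282, z_{0.9} = 1.282.
σ = (5.438 − 4.111)/(1.282 − (-1.282)) = 0.518.
μ = 4.111 − (-1.282)·0.518 = 4.774.

μ ≈ 4.774, σ ≈ 0.518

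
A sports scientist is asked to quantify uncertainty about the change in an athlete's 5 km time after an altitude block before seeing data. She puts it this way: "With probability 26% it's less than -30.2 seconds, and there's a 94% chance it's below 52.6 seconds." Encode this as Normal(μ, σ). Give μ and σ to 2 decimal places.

The p-quantile of Normal(μ,σ) is μ + z_p·σ, with z_{0.26} = -0.6433 and z_{0.94} = 1.555.
Eliminate σ: μ = (z₂·x₁ − z₁·x₂)/(z₂ − z₁) = (1.555·-30.2 − (-0.6433)·52.6)/2.198 = -5.97.
Then σ = (x₂ − x₁)/(z₂ − z₁) = (52.6 − -30.2)/2.198 = 37.67.

μ = -5.97, σ = 37.67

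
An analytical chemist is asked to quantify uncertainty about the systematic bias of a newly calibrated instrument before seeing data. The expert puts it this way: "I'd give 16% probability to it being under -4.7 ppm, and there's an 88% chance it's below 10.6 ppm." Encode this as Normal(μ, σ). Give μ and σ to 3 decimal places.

For Normal(μ,σ), the p-quantile is μ + z_p·σ. Here z_{0.16} = -0.9945, z_{0.88} = 1.175.
So -4.7 = μ − 0.9945σ and 10.6 = μ + 1.175σ.
Subtracting: σ = (10.6 − -4.7)/(1.175 − (-0.9945)) = 7.052.
Then μ = -4.7 − (-0.9945)·7.052 = 2.313.

μ = 2.313, σ = 7.052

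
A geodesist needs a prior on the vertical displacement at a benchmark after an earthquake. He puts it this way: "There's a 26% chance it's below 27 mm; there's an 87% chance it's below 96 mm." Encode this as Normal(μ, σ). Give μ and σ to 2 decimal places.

For Normal(μ,σ), the p-quantile is μ + z_p·σ. Here z_{0.26} = -0.6433, z_{0.87} = 1.126.
So 27 = μ − 0.6433σ and 96 = μ + 1.126σ.
Subtracting: σ = (96 − 27)/(1.126 − (-0.6433)) = 38.99.
Then μ = 27 − (-0.6433)·38.99 = 52.08.

μ = 52.08, σ = 38.99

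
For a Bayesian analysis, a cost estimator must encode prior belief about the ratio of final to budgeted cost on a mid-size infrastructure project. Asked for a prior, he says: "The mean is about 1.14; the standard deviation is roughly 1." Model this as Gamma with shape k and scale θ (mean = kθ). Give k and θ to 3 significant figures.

k ≈ 1.3, θ ≈ 0.877

For Gamma(k, scale θ): mean = kθ, variance = kθ², so CV = 1/√k.
CV = SD/mean = 1/1.14 = 0.8772, hence k = 1/CV² = 1.3.
Then θ = mean/k = 1.14/1.3 = 0.877.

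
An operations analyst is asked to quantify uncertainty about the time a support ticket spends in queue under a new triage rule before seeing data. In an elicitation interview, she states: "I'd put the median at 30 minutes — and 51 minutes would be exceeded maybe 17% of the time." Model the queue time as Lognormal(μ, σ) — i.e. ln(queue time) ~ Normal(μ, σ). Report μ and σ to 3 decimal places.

If T ~ Lognormal(μ,σ) then ln T ~ Normal(μ,σ), so the p-quantile of ln T is μ + z_p·σ.
ln(30) = 3.401 and ln(51) = 3.932; z_{0.5} = 0, z_{0.83} = 0.9542.
σ = (3.932 − 3.401)/(0.9542 − (0)) = 0.556.
μ = 3.401 − (0)·0.556 = 3.401.

μ ≈ 3.401, σ ≈ 0.556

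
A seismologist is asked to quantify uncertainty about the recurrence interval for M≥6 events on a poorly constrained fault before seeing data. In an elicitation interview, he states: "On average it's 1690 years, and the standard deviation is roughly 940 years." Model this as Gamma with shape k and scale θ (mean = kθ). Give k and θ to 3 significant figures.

k ≈ 3.23, θ ≈ 523

For Gamma(k, scale θ): mean = kθ, variance = kθ², so CV = 1/√k.
CV = SD/mean = 940/1690 = 0.5562, hence k = 1/CV² = 3.23.
Then θ = mean/k = 1690/3.23 = 523.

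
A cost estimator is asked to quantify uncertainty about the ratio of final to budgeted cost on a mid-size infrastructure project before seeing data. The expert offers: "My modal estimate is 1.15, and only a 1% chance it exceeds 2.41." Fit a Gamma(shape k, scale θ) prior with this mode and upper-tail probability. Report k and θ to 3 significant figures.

Gamma(k,θ) with k>1 has mode (k−1)θ, so θ = 1.15/(k−1).
Need P(X < 2.41) = 0.99 with θ tied to k this way. Start at k = 2, θ = 1.15: P(X<2.41) ≈ 0.619.
Too low — raise k to concentrate. Iterating converges to k ≈ 9.89.
Then θ = 1.15/(9.89−1) ≈ 0.129.

k ≈ 9.89, θ ≈ 0.129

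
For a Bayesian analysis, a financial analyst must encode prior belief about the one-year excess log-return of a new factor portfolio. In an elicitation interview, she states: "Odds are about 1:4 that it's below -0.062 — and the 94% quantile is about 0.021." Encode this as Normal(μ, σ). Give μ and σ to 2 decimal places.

The p-quantile of Normal(μ,σ) is μ + z_p·σ, with z_{0.2} = -0.8416 and z_{0.94} = 1.555.
Eliminate σ: μ = (z₂·x₁ − z₁·x₂)/(z₂ − z₁) = (1.555·-0.062 − (-0.8416)·0.021)/2.396 = -0.03.
Then σ = (x₂ − x₁)/(z₂ − z₁) = (0.021 − -0.062)/2.396 = 0.03.

μ = -0.03, σ = 0.03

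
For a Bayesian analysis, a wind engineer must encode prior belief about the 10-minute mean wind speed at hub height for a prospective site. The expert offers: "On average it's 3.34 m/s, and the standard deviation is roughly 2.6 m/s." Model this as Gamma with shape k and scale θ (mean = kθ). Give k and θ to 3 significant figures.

For Gamma(k, scale θ): mean = kθ, variance = kθ², so CV = 1/√k.
CV = SD/mean = 2.6/3.34 = 0.7784, hence k = 1/CV² = 1.65.
Then θ = mean/k = 3.34/1.65 = 2.02.

k ≈ 1.65, θ ≈ 2.02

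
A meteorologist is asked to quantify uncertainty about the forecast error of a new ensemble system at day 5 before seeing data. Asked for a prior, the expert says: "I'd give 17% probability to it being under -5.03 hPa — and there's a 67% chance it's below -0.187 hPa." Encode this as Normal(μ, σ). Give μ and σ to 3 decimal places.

For Normal(μ,σ), the p-quantile is μ + z_p·σ. Here z_{0.17} = -0.9542, z_{0.67} = 0.4399.
So -5.03 = μ − 0.9542σ and -0.187 = μ + 0.4399σ.
Subtracting: σ = (-0.187 − -5.03)/(0.4399 − (-0.9542)) = 3.474.
Then μ = -5.03 − (-0.9542)·3.474 = -1.715.

μ = -1.715, σ = 3.474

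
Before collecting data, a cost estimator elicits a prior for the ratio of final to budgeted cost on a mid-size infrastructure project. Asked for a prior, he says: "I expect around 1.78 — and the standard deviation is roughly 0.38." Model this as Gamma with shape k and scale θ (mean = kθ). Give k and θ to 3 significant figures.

k ≈ 21.9, θ ≈ 0.0811

For Gamma(k, scale θ): mean = kθ, variance = kθ², so CV = 1/√k.
CV = SD/mean = 0.38/1.78 = 0.2135, hence k = 1/CV² = 21.9.
Then θ = mean/k = 1.78/21.9 = 0.0811.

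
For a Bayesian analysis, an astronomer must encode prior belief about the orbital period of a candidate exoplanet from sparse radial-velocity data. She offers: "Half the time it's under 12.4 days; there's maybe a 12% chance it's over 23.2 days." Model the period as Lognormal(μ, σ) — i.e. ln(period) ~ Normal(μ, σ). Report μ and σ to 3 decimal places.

μ ≈ 2.518, σ ≈ 0.533

If T ~ Lognormal(μ,σ) then ln T ~ Normal(μ,σ), so the p-quantile of ln T is μ + z_p·σ.
ln(12.4) = 2.518 and ln(23.2) = 3.144; z_{0.5} = 0, z_{0.88} = 1.175.
σ = (3.144 − 2.518)/(1.175 − (0)) = 0.533.
μ = 2.518 − (0)·0.533 = 2.518.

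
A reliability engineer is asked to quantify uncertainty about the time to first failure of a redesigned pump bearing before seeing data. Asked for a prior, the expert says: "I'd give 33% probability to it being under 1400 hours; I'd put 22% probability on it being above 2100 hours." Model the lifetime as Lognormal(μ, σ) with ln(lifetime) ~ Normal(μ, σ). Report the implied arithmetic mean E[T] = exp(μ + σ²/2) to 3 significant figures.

If T ~ Lognormal(μ,σ) then ln T ~ Normal(μ,σ), so the p-quantile of ln T is μ + z_p·σ.
ln(1400) = 7.244 and ln(2100) = 7.65; z_{0.33} = -0.4399, z_{0.78} = 0.7722.
σ = (7.65 − 7.244)/(0.7722 − (-0.4399)) = 0.335.
μ = 7.244 − (-0.4399)·0.335 = 7.391.
E[T] = exp(μ + σ²/2) = exp(7.391 + 0.0559) = 1720 hours.

E[T] ≈ 1720 hours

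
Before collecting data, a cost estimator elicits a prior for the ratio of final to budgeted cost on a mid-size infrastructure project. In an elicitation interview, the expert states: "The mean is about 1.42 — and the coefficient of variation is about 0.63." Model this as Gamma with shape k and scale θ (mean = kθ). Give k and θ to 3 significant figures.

For Gamma(k, scale θ): mean = kθ, variance = kθ², so CV = 1/√k.
CV = 0.63, hence k = 1/CV² = 2.52.
Then θ = mean/k = 1.42/2.52 = 0.564.

k ≈ 2.52, θ ≈ 0.564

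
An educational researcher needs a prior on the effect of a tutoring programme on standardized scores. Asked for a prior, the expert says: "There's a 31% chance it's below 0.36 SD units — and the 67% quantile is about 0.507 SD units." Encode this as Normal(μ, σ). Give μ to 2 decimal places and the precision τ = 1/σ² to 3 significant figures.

μ = 0.44, τ = 40.5

For Normal(μ,σ), the p-quantile is μ + z_p·σ. Here z_{0.31} = -0.4959, z_{0.67} = 0.4399.
So 0.36 = μ − 0.4959σ and 0.507 = μ + 0.4399σ.
Subtracting: σ = (0.507 − 0.36)/(0.4399 − (-0.4959)) = 0.16.
Then μ = 0.36 − (-0.4959)·0.16 = 0.44.
Precision τ = 1/σ² = 1/0.1571² = 40.5.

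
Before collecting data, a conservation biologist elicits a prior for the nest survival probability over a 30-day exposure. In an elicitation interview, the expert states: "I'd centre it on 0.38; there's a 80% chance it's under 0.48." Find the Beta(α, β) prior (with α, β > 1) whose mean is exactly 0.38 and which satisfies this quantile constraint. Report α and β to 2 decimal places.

α ≈ 6.20, β ≈ 10.11

With mean 0.38 fixed, write α = 0.38s, β = 0.62s where s = α+β.
Need P(θ < 0.48) = 0.8 under Beta(0.38s, 0.62s). Normal approximation: (q−m)/√(m(1−m)/s) ≈ z_{0.8} = 0.842, so s ≈ 0.38·0.62·(0.842)²/(0.48−0.38)² = 16.7.
At s = 16.7: P(θ<0.48) ≈ 0.803. Adjusting to match 0.8 gives s ≈ 16.30.
So α = 0.38·16.30 ≈ 6.20, β = 0.62·16.30 ≈ 10.11.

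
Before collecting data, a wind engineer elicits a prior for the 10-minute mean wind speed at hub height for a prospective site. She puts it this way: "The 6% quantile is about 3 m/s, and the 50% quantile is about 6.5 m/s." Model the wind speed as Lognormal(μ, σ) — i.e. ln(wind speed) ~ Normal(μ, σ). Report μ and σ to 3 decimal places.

If T ~ Lognormal(μ,σ) then ln T ~ Normal(μ,σ), so the p-quantile of ln T is μ + z_p·σ.
ln(3) = 1.099 and ln(6.5) = 1.872; z_{0.06} = -1.555, z_{0.5} = 0.
σ = (1.872 − 1.099)/(0 − (-1.555)) = 0.497.
μ = 1.099 − (-1.555)·0.497 = 1.872.

μ ≈ 1.872, σ ≈ 0.497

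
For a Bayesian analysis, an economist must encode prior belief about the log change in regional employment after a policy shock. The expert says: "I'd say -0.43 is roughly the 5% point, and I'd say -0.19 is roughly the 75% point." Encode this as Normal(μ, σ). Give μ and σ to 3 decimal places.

The p-quantile of Normal(μ,σ) is μ + z_p·σ, with z_{0.05} = -1.645 and z_{0.75} = 0.6745.
Eliminate σ: μ = (z₂·x₁ − z₁·x₂)/(z₂ − z₁) = (0.6745·-0.43 − (-1.645)·-0.19)/2.319 = -0.260.
Then σ = (x₂ − x₁)/(z₂ − z₁) = (-0.19 − -0.43)/2.319 = 0.103.

μ = -0.260, σ = 0.103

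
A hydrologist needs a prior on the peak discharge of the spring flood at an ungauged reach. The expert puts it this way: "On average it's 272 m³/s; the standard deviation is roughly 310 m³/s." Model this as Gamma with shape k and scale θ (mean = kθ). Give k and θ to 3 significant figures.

k ≈ 0.77, θ ≈ 353

For Gamma(k, scale θ): mean = kθ, variance = kθ², so CV = 1/√k.
CV = SD/mean = 310/272 = 1.14, hence k = 1/CV² = 0.77.
Then θ = mean/k = 272/0.77 = 353.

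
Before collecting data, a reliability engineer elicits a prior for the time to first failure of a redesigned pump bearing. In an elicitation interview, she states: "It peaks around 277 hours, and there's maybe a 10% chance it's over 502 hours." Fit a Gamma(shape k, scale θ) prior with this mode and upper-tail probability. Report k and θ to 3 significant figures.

k ≈ 6.39, θ ≈ 51.4

Gamma(k,θ) with k>1 has mode (k−1)θ, so θ = 277/(k−1).
Need P(X < 502) = 0.9 with θ tied to k this way. Start at k = 2, θ = 277: P(X<502) ≈ 0.541.
Too low — raise k to concentrate. Iterating converges to k ≈ 6.39.
Then θ = 277/(6.39−1) ≈ 51.4.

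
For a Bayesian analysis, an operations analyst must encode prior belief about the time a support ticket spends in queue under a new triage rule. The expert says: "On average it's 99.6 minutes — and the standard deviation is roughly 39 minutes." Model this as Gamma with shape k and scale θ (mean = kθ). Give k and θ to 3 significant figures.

For Gamma(k, scale θ): mean = kθ, variance = kθ², so CV = 1/√k.
CV = SD/mean = 39/99.6 = 0.3916, hence k = 1/CV² = 6.52.
Then θ = mean/k = 99.6/6.52 = 15.3.

k ≈ 6.52, θ ≈ 15.3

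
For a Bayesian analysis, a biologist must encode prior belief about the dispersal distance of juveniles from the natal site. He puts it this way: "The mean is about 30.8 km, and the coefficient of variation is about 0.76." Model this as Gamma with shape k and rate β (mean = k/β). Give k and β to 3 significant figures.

k ≈ 1.73, β ≈ 0.0562

For Gamma(k, rate β): mean = k/β, variance = k/β², so CV = 1/√k.
CV = 0.76, hence k = 1/CV² = 1.73.
Then β = k/mean = 1.73/30.8 = 0.0562.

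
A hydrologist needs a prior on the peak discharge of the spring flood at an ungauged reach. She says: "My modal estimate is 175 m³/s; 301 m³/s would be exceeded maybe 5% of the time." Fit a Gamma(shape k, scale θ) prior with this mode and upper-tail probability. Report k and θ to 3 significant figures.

Gamma(k,θ) with k>1 has mode (k−1)θ, so θ = 175/(k−1).
Need P(X < 301) = 0.95 with θ tied to k this way. Start at k = 2, θ = 175: P(X<301) ≈ 0.513.
Too low — raise k to concentrate. Iterating converges to k ≈ 10.5.
Then θ = 175/(10.5−1) ≈ 18.4.

k ≈ 10.5, θ ≈ 18.4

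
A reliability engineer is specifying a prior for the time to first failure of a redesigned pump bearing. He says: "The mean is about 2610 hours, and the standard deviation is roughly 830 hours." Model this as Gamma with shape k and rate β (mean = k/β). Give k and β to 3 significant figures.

For Gamma(k, rate β): mean = k/β, variance = k/β², so CV = 1/√k.
CV = SD/mean = 830/2610 = 0.318, hence k = 1/CV² = 9.89.
Then β = k/mean = 9.89/2610 = 0.00379.

k ≈ 9.89, β ≈ 0.00379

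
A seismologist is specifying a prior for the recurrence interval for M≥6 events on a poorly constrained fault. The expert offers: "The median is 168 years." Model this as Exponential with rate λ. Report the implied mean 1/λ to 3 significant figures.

Exponential median = ln 2 / λ, so λ = ln 2 / 168.0 = 0.00413.
Mean = 1/λ = 242 years.

mean ≈ 242 years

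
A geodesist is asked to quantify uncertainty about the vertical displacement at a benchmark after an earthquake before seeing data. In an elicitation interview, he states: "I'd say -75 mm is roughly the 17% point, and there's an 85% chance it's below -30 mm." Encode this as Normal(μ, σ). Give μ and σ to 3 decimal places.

The p-quantile of Normal(μ,σ) is μ + z_p·σ, with z_{0.17} = -0.9542 and z_{0.85} = 1.036.
Eliminate σ: μ = (z₂·x₁ − z₁·x₂)/(z₂ − z₁) = (1.036·-75 − (-0.9542)·-30)/1.991 = -53.430.
Then σ = (x₂ − x₁)/(z₂ − z₁) = (-30 − -75)/1.991 = 22.606.

μ = -53.430, σ = 22.606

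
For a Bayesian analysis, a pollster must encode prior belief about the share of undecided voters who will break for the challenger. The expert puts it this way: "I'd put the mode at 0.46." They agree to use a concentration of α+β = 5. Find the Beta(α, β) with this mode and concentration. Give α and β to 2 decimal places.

For α,β > 1 the Beta mode is (α−1)/(α+β−2). With α+β = 5, the mode is (α−1)/3.
Set (α−1)/3 = 0.46 → α = 1 + 0.46·3 = 2.38.
β = 5 − α = 2.62.

α = 2.38, β = 2.62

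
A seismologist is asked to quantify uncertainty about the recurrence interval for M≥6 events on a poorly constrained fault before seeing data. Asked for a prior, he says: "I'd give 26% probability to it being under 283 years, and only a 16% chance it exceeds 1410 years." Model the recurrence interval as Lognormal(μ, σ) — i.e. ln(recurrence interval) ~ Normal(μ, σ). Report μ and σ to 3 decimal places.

If T ~ Lognormal(μ,σ) then ln T ~ Normal(μ,σ), so the p-quantile of ln T is μ + z_p·σ.
ln(283) = 5.645 and ln(1410) = 7.251; z_{0.26} = -0.6433, z_{0.84} = 0.9945.
σ = (7.251 − 5.645)/(0.9945 − (-0.6433)) = 0.981.
μ = 5.645 − (-0.6433)·0.981 = 6.276.

μ ≈ 6.276, σ ≈ 0.981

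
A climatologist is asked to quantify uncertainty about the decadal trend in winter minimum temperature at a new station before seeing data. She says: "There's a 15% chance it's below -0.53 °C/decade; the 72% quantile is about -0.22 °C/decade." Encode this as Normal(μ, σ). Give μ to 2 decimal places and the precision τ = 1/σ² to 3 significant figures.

μ = -0.33, τ = 27.3

For Normal(μ,σ), the p-quantile is μ + z_p·σ. Here z_{0.15} = -1.036, z_{0.72} = 0.5828.
So -0.53 = μ − 1.036σ and -0.22 = μ + 0.5828σ.
Subtracting: σ = (-0.22 − -0.53)/(0.5828 − (-1.036)) = 0.19.
Then μ = -0.53 − (-1.036)·0.19 = -0.33.
Precision τ = 1/σ² = 1/0.1914² = 27.3.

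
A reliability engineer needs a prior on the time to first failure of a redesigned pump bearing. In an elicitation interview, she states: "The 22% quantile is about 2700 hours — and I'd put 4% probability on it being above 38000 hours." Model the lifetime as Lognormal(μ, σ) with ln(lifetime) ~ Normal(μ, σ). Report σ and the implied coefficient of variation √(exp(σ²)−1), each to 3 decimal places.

σ ≈ 1.048, CV ≈ 1.414

If T ~ Lognormal(μ,σ) then ln T ~ Normal(μ,σ), so the p-quantile of ln T is μ + z_p·σ.
ln(2700) = 7.901 and ln(38000) = 10.55; z_{0.22} = -0.7722, z_{0.96} = 1.751.
σ = (10.55 − 7.901)/(1.751 − (-0.7722)) = 1.048.
μ = 7.901 − (-0.7722)·1.048 = 8.710.
CV = √(exp(σ²)−1) = √(exp(1.0986)−1) = 1.414.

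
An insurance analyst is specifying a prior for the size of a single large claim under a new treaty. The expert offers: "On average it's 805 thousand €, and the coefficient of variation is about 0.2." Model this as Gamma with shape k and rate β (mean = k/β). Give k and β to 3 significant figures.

For Gamma(k, rate β): mean = k/β, variance = k/β², so CV = 1/√k.
CV = 0.2, hence k = 1/CV² = 25.
Then β = k/mean = 25/805 = 0.0311.

k ≈ 25, β ≈ 0.0311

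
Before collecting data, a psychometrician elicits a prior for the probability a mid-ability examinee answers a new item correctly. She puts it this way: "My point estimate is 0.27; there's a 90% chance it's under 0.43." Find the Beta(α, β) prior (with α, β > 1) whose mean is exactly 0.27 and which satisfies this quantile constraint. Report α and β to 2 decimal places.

α ≈ 3.60, β ≈ 9.74

With mean 0.27 fixed, write α = 0.27s, β = 0.73s where s = α+β.
Need P(θ < 0.43) = 0.9 under Beta(0.27s, 0.73s). Normal approximation: (q−m)/√(m(1−m)/s) ≈ z_{0.9} = 1.28, so s ≈ 0.27·0.73·(1.28)²/(0.43−0.27)² = 12.6.
At s = 12.6: P(θ<0.43) ≈ 0.895. Adjusting to match 0.9 gives s ≈ 13.35.
So α = 0.27·13.35 ≈ 3.60, β = 0.73·13.35 ≈ 9.74.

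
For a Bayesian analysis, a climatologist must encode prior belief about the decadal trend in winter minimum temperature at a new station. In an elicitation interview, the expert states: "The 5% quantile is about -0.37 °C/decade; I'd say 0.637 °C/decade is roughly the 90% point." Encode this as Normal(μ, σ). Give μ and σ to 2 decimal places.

μ = 0.20, σ = 0.34

For Normal(μ,σ), the p-quantile is μ + z_p·σ. Here z_{0.05} = -1.645, z_{0.9} = 1.282.
So -0.37 = μ − 1.645σ and 0.637 = μ + 1.282σ.
Subtracting: σ = (0.637 − -0.37)/(1.282 − (-1.645)) = 0.34.
Then μ = -0.37 − (-1.645)·0.34 = 0.20.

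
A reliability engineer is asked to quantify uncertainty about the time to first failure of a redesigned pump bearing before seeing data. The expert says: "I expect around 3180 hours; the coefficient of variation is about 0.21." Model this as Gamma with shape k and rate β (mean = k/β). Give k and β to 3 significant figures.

k ≈ 22.7, β ≈ 0.00713

For Gamma(k, rate β): mean = k/β, variance = k/β², so CV = 1/√k.
CV = 0.21, hence k = 1/CV² = 22.7.
Then β = k/mean = 22.7/3180 = 0.00713.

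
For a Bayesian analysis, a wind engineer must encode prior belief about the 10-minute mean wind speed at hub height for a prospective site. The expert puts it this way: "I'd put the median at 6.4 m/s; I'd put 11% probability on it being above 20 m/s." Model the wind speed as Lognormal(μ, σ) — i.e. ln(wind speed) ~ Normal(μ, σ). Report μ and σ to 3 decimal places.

μ ≈ 1.856, σ ≈ 0.929

If T ~ Lognormal(μ,σ) then ln T ~ Normal(μ,σ), so the p-quantile of ln T is μ + z_p·σ.
ln(6.4) = 1.856 and ln(20) = 2.996; z_{0.5} = 0, z_{0.89} = 1.227.
σ = (2.996 − 1.856)/(1.227 − (0)) = 0.929.
μ = 1.856 − (0)·0.929 = 1.856.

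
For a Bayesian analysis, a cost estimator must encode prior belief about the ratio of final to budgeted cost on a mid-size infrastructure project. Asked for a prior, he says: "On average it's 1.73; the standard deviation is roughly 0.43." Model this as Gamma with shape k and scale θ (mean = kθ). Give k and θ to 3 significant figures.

For Gamma(k, scale θ): mean = kθ, variance = kθ², so CV = 1/√k.
CV = SD/mean = 0.43/1.73 = 0.2486, hence k = 1/CV² = 16.2.
Then θ = mean/k = 1.73/16.2 = 0.107.

k ≈ 16.2, θ ≈ 0.107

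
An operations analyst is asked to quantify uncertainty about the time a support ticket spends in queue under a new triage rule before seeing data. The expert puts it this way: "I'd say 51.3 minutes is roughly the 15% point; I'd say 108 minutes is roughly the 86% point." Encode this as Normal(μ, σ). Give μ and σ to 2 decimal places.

μ = 79.06, σ = 26.79

For Normal(μ,σ), the p-quantile is μ + z_p·σ. Here z_{0.15} = -1.036, z_{0.86} = 1.08.
So 51.3 = μ − 1.036σ and 108 = μ + 1.08σ.
Subtracting: σ = (108 − 51.3)/(1.08 − (-1.036)) = 26.79.
Then μ = 51.3 − (-1.036)·26.79 = 79.06.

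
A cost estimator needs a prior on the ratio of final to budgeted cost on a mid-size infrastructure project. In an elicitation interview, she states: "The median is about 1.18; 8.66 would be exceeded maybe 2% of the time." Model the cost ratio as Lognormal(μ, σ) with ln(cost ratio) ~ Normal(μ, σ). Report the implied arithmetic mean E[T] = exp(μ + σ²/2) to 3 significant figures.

E[T] ≈ 1.89

If T ~ Lognormal(μ,σ) then ln T ~ Normal(μ,σ), so the p-quantile of ln T is μ + z_p·σ.
ln(1.18) = 0.1655 and ln(8.66) = 2.159; z_{0.5} = 0, z_{0.98} = 2.054.
σ = (2.159 − 0.1655)/(2.054 − (0)) = 0.971.
μ = 0.1655 − (0)·0.971 = 0.166.
E[T] = exp(μ + σ²/2) = exp(0.166 + 0.4710) = 1.89.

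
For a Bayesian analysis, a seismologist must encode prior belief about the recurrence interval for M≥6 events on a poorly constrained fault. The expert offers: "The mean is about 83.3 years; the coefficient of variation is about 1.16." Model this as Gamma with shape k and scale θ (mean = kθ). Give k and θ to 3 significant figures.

k ≈ 0.743, θ ≈ 112

For Gamma(k, scale θ): mean = kθ, variance = kθ², so CV = 1/√k.
CV = 1.16, hence k = 1/CV² = 0.743.
Then θ = mean/k = 83.3/0.743 = 112.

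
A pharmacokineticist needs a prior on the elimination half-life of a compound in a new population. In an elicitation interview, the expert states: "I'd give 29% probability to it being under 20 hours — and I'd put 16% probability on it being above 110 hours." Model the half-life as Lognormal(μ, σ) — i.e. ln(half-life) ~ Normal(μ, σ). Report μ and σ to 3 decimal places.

μ ≈ 3.605, σ ≈ 1.101

If T ~ Lognormal(μ,σ) then ln T ~ Normal(μ,σ), so the p-quantile of ln T is μ + z_p·σ.
ln(20) = 2.996 and ln(110) = 4.7; z_{0.29} = -0.5534, z_{0.84} = 0.9945.
σ = (4.7 − 2.996)/(0.9945 − (-0.5534)) = 1.101.
μ = 2.996 − (-0.5534)·1.101 = 3.605.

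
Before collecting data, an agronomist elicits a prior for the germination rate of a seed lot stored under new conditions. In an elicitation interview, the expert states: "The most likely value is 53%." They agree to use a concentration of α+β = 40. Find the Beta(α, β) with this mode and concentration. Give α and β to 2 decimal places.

For α,β > 1 the Beta mode is (α−1)/(α+β−2). With α+β = 40, the mode is (α−1)/38.
Set (α−1)/38 = 0.53 → α = 1 + 0.53·38 = 21.14.
β = 40 − α = 18.86.

α = 21.14, β = 18.86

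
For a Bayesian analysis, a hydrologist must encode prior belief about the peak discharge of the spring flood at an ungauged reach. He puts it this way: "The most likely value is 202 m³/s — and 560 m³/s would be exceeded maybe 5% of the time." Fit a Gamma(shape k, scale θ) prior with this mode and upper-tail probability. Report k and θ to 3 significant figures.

Gamma(k,θ) with k>1 has mode (k−1)θ, so θ = 202/(k−1).
Need P(X < 560) = 0.95 with θ tied to k this way. Start at k = 2, θ = 202: P(X<560) ≈ 0.764.
Too low — raise k to concentrate. Iterating converges to k ≈ 3.58.
Then θ = 202/(3.58−1) ≈ 78.4.

k ≈ 3.58, θ ≈ 78.4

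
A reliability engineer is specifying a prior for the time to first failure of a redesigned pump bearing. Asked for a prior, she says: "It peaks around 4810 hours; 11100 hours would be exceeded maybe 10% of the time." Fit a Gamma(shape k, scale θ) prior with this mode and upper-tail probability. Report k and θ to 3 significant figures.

k ≈ 3.75, θ ≈ 1750

Gamma(k,θ) with k>1 has mode (k−1)θ, so θ = 4810/(k−1).
Need P(X < 11100) = 0.9 with θ tied to k this way. Start at k = 2, θ = 4810: P(X<11100) ≈ 0.671.
Too low — raise k to concentrate. Iterating converges to k ≈ 3.75.
Then θ = 4810/(3.75−1) ≈ 1750.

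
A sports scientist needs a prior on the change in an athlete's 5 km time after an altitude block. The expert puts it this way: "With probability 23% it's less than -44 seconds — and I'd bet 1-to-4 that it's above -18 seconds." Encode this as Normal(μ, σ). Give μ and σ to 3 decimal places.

μ = -31.845, σ = 16.451

For Normal(μ,σ), the p-quantile is μ + z_p·σ. Here z_{0.23} = -0.7388, z_{0.8} = 0.8416.
So -44 = μ − 0.7388σ and -18 = μ + 0.8416σ.
Subtracting: σ = (-18 − -44)/(0.8416 − (-0.7388)) = 16.451.
Then μ = -44 − (-0.7388)·16.451 = -31.845.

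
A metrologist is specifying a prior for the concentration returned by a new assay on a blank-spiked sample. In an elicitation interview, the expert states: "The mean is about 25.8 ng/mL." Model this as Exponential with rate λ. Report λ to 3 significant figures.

Exponential mean = 1/λ, so λ = 1/25.8 = 0.0388.

λ ≈ 0.0388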